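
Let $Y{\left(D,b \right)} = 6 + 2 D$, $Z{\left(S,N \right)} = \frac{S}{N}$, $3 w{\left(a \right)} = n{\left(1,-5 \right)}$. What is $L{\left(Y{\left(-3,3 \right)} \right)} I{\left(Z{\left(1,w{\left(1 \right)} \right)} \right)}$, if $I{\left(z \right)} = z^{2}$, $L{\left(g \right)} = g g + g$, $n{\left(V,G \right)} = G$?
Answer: $0$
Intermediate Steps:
$w{\left(a \right)} = - \frac{5}{3}$ ($w{\left(a \right)} = \frac{1}{3} \left(-5\right) = - \frac{5}{3}$)
$L{\left(g \right)} = g + g^{2}$ ($L{\left(g \right)} = g^{2} + g = g + g^{2}$)
$L{\left(Y{\left(-3,3 \right)} \right)} I{\left(Z{\left(1,w{\left(1 \right)} \right)} \right)} = \left(6 + 2 \left(-3\right)\right) \left(1 + \left(6 + 2 \left(-3\right)\right)\right) \left(1 \frac{1}{- \frac{5}{3}}\right)^{2} = \left(6 - 6\right) \left(1 + \left(6 - 6\right)\right) \left(1 \left(- \frac{3}{5}\right)\right)^{2} = 0 \left(1 + 0\right) \left(- \frac{3}{5}\right)^{2} = 0 \cdot 1 \cdot \frac{9}{25} = 0 \cdot \frac{9}{25} = 0$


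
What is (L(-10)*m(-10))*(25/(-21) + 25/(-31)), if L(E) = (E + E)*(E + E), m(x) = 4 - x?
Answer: -1040000/93 ≈ -11183.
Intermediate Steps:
L(E) = 4*E² (L(E) = (2*E)*(2*E) = 4*E²)
(L(-10)*m(-10))*(25/(-21) + 25/(-31)) = ((4*(-10)²)*(4 - 1*(-10)))*(25/(-21) + 25/(-31)) = ((4*100)*(4 + 10))*(25*(-1/21) + 25*(-1/31)) = (400*14)*(-25/21 - 25/31) = 5600*(-1300/651) = -1040000/93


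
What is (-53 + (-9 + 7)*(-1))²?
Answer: 2601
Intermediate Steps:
(-53 + (-9 + 7)*(-1))² = (-53 - 2*(-1))² = (-53 + 2)² = (-51)² = 2601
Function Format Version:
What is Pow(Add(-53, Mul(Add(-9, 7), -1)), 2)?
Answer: 2601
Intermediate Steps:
Pow(Add(-53, Mul(Add(-9, 7), -1)), 2) = Pow(Add(-53, Mul(-2, -1)), 2) = Pow(Add(-53, 2), 2) = Pow(-51, 2) = 2601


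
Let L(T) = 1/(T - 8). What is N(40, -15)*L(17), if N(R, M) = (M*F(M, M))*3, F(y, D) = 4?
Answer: -20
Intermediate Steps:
L(T) = 1/(-8 + T)
N(R, M) = 12*M (N(R, M) = (M*4)*3 = (4*M)*3 = 12*M)
N(40, -15)*L(17) = (12*(-15))/(-8 + 17) = -180/9 = -180*⅑ = -20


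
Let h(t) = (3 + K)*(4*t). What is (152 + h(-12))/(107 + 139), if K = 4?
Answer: -92/123 ≈ -0.74797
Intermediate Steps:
h(t) = 28*t (h(t) = (3 + 4)*(4*t) = 7*(4*t) = 28*t)
(152 + h(-12))/(107 + 139) = (152 + 28*(-12))/(107 + 139) = (152 - 336)/246 = -184*1/246 = -92/123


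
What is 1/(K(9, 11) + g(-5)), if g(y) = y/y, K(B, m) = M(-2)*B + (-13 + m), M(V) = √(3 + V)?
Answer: ⅛ ≈ 0.12500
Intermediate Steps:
K(B, m) = -13 + B + m (K(B, m) = √(3 - 2)*B + (-13 + m) = √1*B + (-13 + m) = 1*B + (-13 + m) = B + (-13 + m) = -13 + B + m)
g(y) = 1
1/(K(9, 11) + g(-5)) = 1/((-13 + 9 + 11) + 1) = 1/(7 + 1) = 1/8 = ⅛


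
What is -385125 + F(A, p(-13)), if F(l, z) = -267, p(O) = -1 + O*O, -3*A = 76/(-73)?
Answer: -385392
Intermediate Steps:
A = 76/219 (A = -76/(3*(-73)) = -76*(-1)/(3*73) = -⅓*(-76/73) = 76/219 ≈ 0.34703)
p(O) = -1 + O²
-385125 + F(A, p(-13)) = -385125 - 267 = -385392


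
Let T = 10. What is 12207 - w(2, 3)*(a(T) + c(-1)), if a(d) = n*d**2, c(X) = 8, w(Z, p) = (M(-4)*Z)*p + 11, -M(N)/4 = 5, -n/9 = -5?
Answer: 503579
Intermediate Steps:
n = 45 (n = -9*(-5) = 45)
M(N) = -20 (M(N) = -4*5 = -20)
w(Z, p) = 11 - 20*Z*p (w(Z, p) = (-20*Z)*p + 11 = -20*Z*p + 11 = 11 - 20*Z*p)
a(d) = 45*d**2
12207 - w(2, 3)*(a(T) + c(-1)) = 12207 - (11 - 20*2*3)*(45*10**2 + 8) = 12207 - (11 - 120)*(45*100 + 8) = 12207 - (-109)*(4500 + 8) = 12207 - (-109)*4508 = 12207 - 1*(-491372) = 12207 + 491372 = 503579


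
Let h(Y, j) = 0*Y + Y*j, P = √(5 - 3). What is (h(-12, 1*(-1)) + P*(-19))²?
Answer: 866 - 456*√2 ≈ 221.12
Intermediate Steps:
P = √2 ≈ 1.4142
h(Y, j) = Y*j (h(Y, j) = 0 + Y*j = Y*j)
(h(-12, 1*(-1)) + P*(-19))² = (-12*(-1) + √2*(-19))² = (-12*(-1) - 19*√2)² = (12 - 19*√2)²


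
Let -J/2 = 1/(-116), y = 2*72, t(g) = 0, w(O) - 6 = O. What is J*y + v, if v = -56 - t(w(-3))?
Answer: -1552/29 ≈ -53.517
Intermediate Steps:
w(O) = 6 + O
y = 144
J = 1/58 (J = -2/(-116) = -2*(-1/116) = 1/58 ≈ 0.017241)
v = -56 (v = -56 - 1*0 = -56 + 0 = -56)
J*y + v = (1/58)*144 - 56 = 72/29 - 56 = -1552/29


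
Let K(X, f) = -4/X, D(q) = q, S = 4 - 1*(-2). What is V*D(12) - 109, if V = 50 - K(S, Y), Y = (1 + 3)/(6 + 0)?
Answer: 499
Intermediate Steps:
S = 6 (S = 4 + 2 = 6)
Y = ⅔ (Y = 4/6 = 4*(⅙) = ⅔ ≈ 0.66667)
V = 152/3 (V = 50 - (-4)/6 = 50 - 1*(-⅔) = 50 + ⅔ = 152/3 ≈ 50.667)
V*D(12) - 109 = (152/3)*12 - 109 = 608 - 109 = 499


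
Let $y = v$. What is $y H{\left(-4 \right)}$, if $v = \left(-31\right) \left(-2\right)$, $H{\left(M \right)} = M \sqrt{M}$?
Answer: $- 496 i \approx - 496.0 i$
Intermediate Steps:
$H{\left(M \right)} = M^{\frac{3}{2}}$
$v = 62$
$y = 62$
$y H{\left(-4 \right)} = 62 \left(-4\right)^{\frac{3}{2}} = 62 \left(- 8 i\right) = - 496 i$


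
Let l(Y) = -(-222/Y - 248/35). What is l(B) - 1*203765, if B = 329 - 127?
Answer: -720280342/3535 ≈ -2.0376e+5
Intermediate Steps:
B = 202
l(Y) = 248/35 + 222/Y (l(Y) = -(-222/Y - 248*1/35) = -(-222/Y - 248/35) = -(-248/35 - 222/Y) = 248/35 + 222/Y)
l(B) - 1*203765 = (248/35 + 222/202) - 1*203765 = (248/35 + 222*(1/202)) - 203765 = (248/35 + 111/101) - 203765 = 28933/3535 - 203765 = -720280342/3535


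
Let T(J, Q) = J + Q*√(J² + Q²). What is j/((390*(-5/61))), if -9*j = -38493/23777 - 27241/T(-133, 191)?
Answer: -178669934574229/31716299717057475 - 317384891*√54170/34681574321550 ≈ -0.0077633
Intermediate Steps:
j = 329/1829 + 27241/(9*(-133 + 191*√54170)) (j = -(-38493/23777 - 27241/(-133 + 191*√((-133)² + 191²)))/9 = -(-38493*1/23777 - 27241/(-133 + 191*√(17689 + 36481)))/9 = -(-2961/1829 - 27241/(-133 + 191*√54170))/9 = 329/1829 + 27241/(9*(-133 + 191*√54170)) ≈ 0.24817)
j/((390*(-5/61))) = (5858030641778/32529538171341 + 5203031*√54170/17785422729)/((390*(-5/61))) = (5858030641778/32529538171341 + 5203031*√54170/17785422729)/(-1950/61) = (5858030641778/32529538171341 + 5203031*√54170/17785422729)*(-61/1950) = -178669934574229/31716299717057475 - 317384891*√54170/34681574321550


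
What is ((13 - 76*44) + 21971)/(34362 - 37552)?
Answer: -1864/319 ≈ -5.8433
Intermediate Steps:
((13 - 76*44) + 21971)/(34362 - 37552) = ((13 - 3344) + 21971)/(-3190) = (-3331 + 21971)*(-1/3190) = 18640*(-1/3190) = -1864/319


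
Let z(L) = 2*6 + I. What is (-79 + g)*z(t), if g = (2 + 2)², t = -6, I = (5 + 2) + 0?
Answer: -1197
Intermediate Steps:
I = 7 (I = 7 + 0 = 7)
g = 16 (g = 4² = 16)
z(L) = 19 (z(L) = 2*6 + 7 = 12 + 7 = 19)
(-79 + g)*z(t) = (-79 + 16)*19 = -63*19 = -1197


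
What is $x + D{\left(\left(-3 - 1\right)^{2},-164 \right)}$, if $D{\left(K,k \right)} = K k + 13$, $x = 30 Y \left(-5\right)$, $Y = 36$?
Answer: $-8011$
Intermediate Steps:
$x = -5400$ ($x = 30 \cdot 36 \left(-5\right) = 1080 \left(-5\right) = -5400$)
$D{\left(K,k \right)} = 13 + K k$
$x + D{\left(\left(-3 - 1\right)^{2},-164 \right)} = -5400 + \left(13 + \left(-3 - 1\right)^{2} \left(-164\right)\right) = -5400 + \left(13 + \left(-4\right)^{2} \left(-164\right)\right) = -5400 + \left(13 + 16 \left(-164\right)\right) = -5400 + \left(13 - 2624\right) = -5400 - 2611 = -8011$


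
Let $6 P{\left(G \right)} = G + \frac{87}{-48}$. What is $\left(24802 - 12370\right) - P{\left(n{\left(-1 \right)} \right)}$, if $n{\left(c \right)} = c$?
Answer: $\frac{397839}{32} \approx 12432.0$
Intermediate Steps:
$P{\left(G \right)} = - \frac{29}{96} + \frac{G}{6}$ ($P{\left(G \right)} = \frac{G + \frac{87}{-48}}{6} = \frac{G + 87 \left(- \frac{1}{48}\right)}{6} = \frac{G - \frac{29}{16}}{6} = \frac{- \frac{29}{16} + G}{6} = - \frac{29}{96} + \frac{G}{6}$)
$\left(24802 - 12370\right) - P{\left(n{\left(-1 \right)} \right)} = \left(24802 - 12370\right) - \left(- \frac{29}{96} + \frac{1}{6} \left(-1\right)\right) = 12432 - \left(- \frac{29}{96} - \frac{1}{6}\right) = 12432 - - \frac{15}{32} = 12432 + \frac{15}{32} = \frac{397839}{32}$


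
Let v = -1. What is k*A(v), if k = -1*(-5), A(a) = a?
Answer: -5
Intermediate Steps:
k = 5
k*A(v) = 5*(-1) = -5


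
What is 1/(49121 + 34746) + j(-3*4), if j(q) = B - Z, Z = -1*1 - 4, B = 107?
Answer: 9393105/83867 ≈ 112.00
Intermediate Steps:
Z = -5 (Z = -1 - 4 = -5)
j(q) = 112 (j(q) = 107 - 1*(-5) = 107 + 5 = 112)
1/(49121 + 34746) + j(-3*4) = 1/(49121 + 34746) + 112 = 1/83867 + 112 = 9393105/83867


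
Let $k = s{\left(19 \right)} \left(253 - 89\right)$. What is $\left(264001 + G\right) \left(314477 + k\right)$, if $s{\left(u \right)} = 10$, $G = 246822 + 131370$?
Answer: $203008124581$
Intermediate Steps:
$G = 378192$
$k = 1640$ ($k = 10 \left(253 - 89\right) = 10 \cdot 164 = 1640$)
$\left(264001 + G\right) \left(314477 + k\right) = \left(264001 + 378192\right) \left(314477 + 1640\right) = 642193 \cdot 316117 = 203008124581$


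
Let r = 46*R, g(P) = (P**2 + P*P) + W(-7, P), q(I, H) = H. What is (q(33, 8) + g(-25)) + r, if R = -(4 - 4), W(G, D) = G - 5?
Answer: 1246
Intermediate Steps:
W(G, D) = -5 + G
g(P) = -12 + 2*P**2 (g(P) = (P**2 + P*P) + (-5 - 7) = (P**2 + P**2) - 12 = 2*P**2 - 12 = -12 + 2*P**2)
R = 0 (R = -1*0 = 0)
r = 0 (r = 46*0 = 0)
(q(33, 8) + g(-25)) + r = (8 + (-12 + 2*(-25)**2)) + 0 = (8 + (-12 + 2*625)) + 0 = (8 + (-12 + 1250)) + 0 = (8 + 1238) + 0 = 1246 + 0 = 1246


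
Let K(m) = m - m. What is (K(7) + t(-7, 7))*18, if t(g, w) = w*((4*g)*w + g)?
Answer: -25578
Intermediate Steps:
K(m) = 0
t(g, w) = w*(g + 4*g*w) (t(g, w) = w*(4*g*w + g) = w*(g + 4*g*w))
(K(7) + t(-7, 7))*18 = (0 - 7*7*(1 + 4*7))*18 = (0 - 7*7*(1 + 28))*18 = (0 - 7*7*29)*18 = (0 - 1421)*18 = -1421*18 = -25578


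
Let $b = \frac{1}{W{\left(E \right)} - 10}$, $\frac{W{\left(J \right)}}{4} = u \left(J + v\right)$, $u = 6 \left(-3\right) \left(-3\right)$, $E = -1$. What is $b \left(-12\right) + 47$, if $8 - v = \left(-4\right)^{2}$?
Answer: $\frac{45925}{977} \approx 47.006$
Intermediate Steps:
$v = -8$ ($v = 8 - \left(-4\right)^{2} = 8 - 16 = -8$)
$u = 54$ ($u = \left(-18\right) \left(-3\right) = 54$)
$W{\left(J \right)} = -1728 + 216 J$ ($W{\left(J \right)} = 4 \cdot 54 \left(J - 8\right) = 4 \cdot 54 \left(-8 + J\right) = 4 \left(-432 + 54 J\right) = -1728 + 216 J$)
$b = - \frac{1}{1954}$ ($b = \frac{1}{\left(-1728 + 216 \left(-1\right)\right) - 10} = \frac{1}{\left(-1728 - 216\right) - 10} = \frac{1}{-1944 - 10} = \frac{1}{-1954} = - \frac{1}{1954} \approx -0.00051177$)
$b \left(-12\right) + 47 = \left(- \frac{1}{1954}\right) \left(-12\right) + 47 = \frac{6}{977} + 47 = \frac{45925}{977}$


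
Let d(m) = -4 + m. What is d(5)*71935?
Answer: 71935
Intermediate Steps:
d(5)*71935 = (-4 + 5)*71935 = 1*71935 = 71935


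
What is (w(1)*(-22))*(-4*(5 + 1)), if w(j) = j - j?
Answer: 0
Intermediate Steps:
w(j) = 0
(w(1)*(-22))*(-4*(5 + 1)) = (0*(-22))*(-4*(5 + 1)) = 0*(-4*6) = 0*(-24) = 0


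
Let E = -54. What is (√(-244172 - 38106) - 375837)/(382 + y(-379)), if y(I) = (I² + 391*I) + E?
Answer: 375837/4220 - I*√282278/4220 ≈ 89.061 - 0.1259*I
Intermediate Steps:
y(I) = -54 + I² + 391*I (y(I) = (I² + 391*I) - 54 = -54 + I² + 391*I)
(√(-244172 - 38106) - 375837)/(382 + y(-379)) = (√(-244172 - 38106) - 375837)/(382 + (-54 + (-379)² + 391*(-379))) = (√(-282278) - 375837)/(382 + (-54 + 143641 - 148189)) = (I*√282278 - 375837)/(382 - 4602) = (-375837 + I*√282278)/(-4220) = (-375837 + I*√282278)*(-1/4220) = 375837/4220 - I*√282278/4220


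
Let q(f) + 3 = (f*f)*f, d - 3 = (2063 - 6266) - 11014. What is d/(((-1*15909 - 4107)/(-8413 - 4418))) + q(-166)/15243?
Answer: -170397661747/16950216 ≈ -10053.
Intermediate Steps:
d = -15214 (d = 3 + ((2063 - 6266) - 11014) = 3 + (-4203 - 11014) = 3 - 15217 = -15214)
q(f) = -3 + f³ (q(f) = -3 + (f*f)*f = -3 + f²*f = -3 + f³)
d/(((-1*15909 - 4107)/(-8413 - 4418))) + q(-166)/15243 = -15214*(-8413 - 4418)/(-1*15909 - 4107) + (-3 + (-166)³)/15243 = -15214*(-12831/(-15909 - 4107)) + (-3 - 4574296)*(1/15243) = -15214/((-20016*(-1/12831))) - 4574299*1/15243 = -15214/6672/4277 - 4574299/15243 = -15214*4277/6672 - 4574299/15243 = -32535139/3336 - 4574299/15243 = -170397661747/16950216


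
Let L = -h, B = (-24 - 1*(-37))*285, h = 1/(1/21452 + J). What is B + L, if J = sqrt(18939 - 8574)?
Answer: 17672300811424547/4769851770959 - 460188304*sqrt(10365)/4769851770959 ≈ 3705.0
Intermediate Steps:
J = sqrt(10365) ≈ 101.81
h = 1/(1/21452 + sqrt(10365)) ≈ 0.0098223
B = 3705 (B = (-24 + 37)*285 = 13*285 = 3705)
L = 21452/4769851770959 - 460188304*sqrt(10365)/4769851770959 (L = -(-21452/4769851770959 + 460188304*sqrt(10365)/4769851770959) = 21452/4769851770959 - 460188304*sqrt(10365)/4769851770959 ≈ -0.0098223)
B + L = 3705 + (21452/4769851770959 - 460188304*sqrt(10365)/4769851770959) = 17672300811424547/4769851770959 - 460188304*sqrt(10365)/4769851770959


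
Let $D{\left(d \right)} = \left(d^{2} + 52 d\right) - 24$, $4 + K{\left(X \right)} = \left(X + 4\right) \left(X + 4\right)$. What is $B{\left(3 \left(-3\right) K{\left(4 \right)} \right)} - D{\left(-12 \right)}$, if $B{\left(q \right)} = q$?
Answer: $-36$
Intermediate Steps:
$K{\left(X \right)} = -4 + \left(4 + X\right)^{2}$ ($K{\left(X \right)} = -4 + \left(X + 4\right) \left(X + 4\right) = -4 + \left(4 + X\right) \left(4 + X\right) = -4 + \left(4 + X\right)^{2}$)
$D{\left(d \right)} = -24 + d^{2} + 52 d$ ($D{\left(d \right)} = \left(d^{2} + 52 d\right) + \left(-27 + 3\right) = \left(d^{2} + 52 d\right) - 24 = -24 + d^{2} + 52 d$)
$B{\left(3 \left(-3\right) K{\left(4 \right)} \right)} - D{\left(-12 \right)} = 3 \left(-3\right) \left(-4 + \left(4 + 4\right)^{2}\right) - \left(-24 + \left(-12\right)^{2} + 52 \left(-12\right)\right) = - 9 \left(-4 + 8^{2}\right) - \left(-24 + 144 - 624\right) = - 9 \left(-4 + 64\right) - -504 = \left(-9\right) 60 + 504 = -540 + 504 = -36$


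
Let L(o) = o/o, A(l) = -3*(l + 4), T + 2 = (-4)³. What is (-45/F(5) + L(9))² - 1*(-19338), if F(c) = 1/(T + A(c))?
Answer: 17541934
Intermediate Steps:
T = -66 (T = -2 + (-4)³ = -2 - 64 = -66)
A(l) = -12 - 3*l (A(l) = -3*(4 + l) = -12 - 3*l)
L(o) = 1
F(c) = 1/(-78 - 3*c) (F(c) = 1/(-66 + (-12 - 3*c)) = 1/(-78 - 3*c))
(-45/F(5) + L(9))² - 1*(-19338) = (-45/((-1/(78 + 3*5))) + 1)² - 1*(-19338) = (-45/((-1/(78 + 15))) + 1)² + 19338 = (-45/((-1/93)) + 1)² + 19338 = (-45/((-1*1/93)) + 1)² + 19338 = (-45/(-1/93) + 1)² + 19338 = (-45*(-93) + 1)² + 19338 = (4185 + 1)² + 19338 = 4186² + 19338 = 17522596 + 19338 = 17541934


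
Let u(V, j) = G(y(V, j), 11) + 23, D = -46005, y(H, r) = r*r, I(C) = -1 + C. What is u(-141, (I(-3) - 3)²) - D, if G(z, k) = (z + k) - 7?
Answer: 48433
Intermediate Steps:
y(H, r) = r²
G(z, k) = -7 + k + z (G(z, k) = (k + z) - 7 = -7 + k + z)
u(V, j) = 27 + j² (u(V, j) = (-7 + 11 + j²) + 23 = (4 + j²) + 23 = 27 + j²)
u(-141, (I(-3) - 3)²) - D = (27 + (((-1 - 3) - 3)²)²) - 1*(-46005) = (27 + ((-4 - 3)²)²) + 46005 = (27 + ((-7)²)²) + 46005 = (27 + 49²) + 46005 = (27 + 2401) + 46005 = 2428 + 46005 = 48433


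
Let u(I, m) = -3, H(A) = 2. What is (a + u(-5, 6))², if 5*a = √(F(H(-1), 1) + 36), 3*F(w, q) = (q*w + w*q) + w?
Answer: (15 - √38)²/25 ≈ 3.1227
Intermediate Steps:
F(w, q) = w/3 + 2*q*w/3 (F(w, q) = ((q*w + w*q) + w)/3 = ((q*w + q*w) + w)/3 = (2*q*w + w)/3 = (w + 2*q*w)/3 = w/3 + 2*q*w/3)
a = √38/5 (a = √((⅓)*2*(1 + 2*1) + 36)/5 = √((⅓)*2*(1 + 2) + 36)/5 = √((⅓)*2*3 + 36)/5 = √(2 + 36)/5 = √38/5 ≈ 1.2329)
(a + u(-5, 6))² = (√38/5 - 3)² = (-3 + √38/5)²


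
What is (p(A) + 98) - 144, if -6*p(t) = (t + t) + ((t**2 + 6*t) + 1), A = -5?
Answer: -131/3 ≈ -43.667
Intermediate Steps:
p(t) = -1/6 - 4*t/3 - t**2/6 (p(t) = -((t + t) + ((t**2 + 6*t) + 1))/6 = -(2*t + (1 + t**2 + 6*t))/6 = -(1 + t**2 + 8*t)/6 = -1/6 - 4*t/3 - t**2/6)
(p(A) + 98) - 144 = ((-1/6 - 4/3*(-5) - 1/6*(-5)**2) + 98) - 144 = ((-1/6 + 20/3 - 1/6*25) + 98) - 144 = ((-1/6 + 20/3 - 25/6) + 98) - 144 = (7/3 + 98) - 144 = 301/3 - 144 = -131/3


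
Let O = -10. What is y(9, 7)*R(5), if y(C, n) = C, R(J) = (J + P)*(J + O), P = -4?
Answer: -45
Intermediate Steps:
R(J) = (-10 + J)*(-4 + J) (R(J) = (J - 4)*(J - 10) = (-4 + J)*(-10 + J) = (-10 + J)*(-4 + J))
y(9, 7)*R(5) = 9*(40 + 5**2 - 14*5) = 9*(40 + 25 - 70) = 9*(-5) = -45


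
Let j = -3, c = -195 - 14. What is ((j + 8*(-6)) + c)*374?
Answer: -97240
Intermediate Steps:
c = -209
((j + 8*(-6)) + c)*374 = ((-3 + 8*(-6)) - 209)*374 = ((-3 - 48) - 209)*374 = (-51 - 209)*374 = -260*374 = -97240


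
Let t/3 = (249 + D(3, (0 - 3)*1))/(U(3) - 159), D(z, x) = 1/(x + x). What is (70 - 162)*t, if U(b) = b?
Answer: 34339/78 ≈ 440.24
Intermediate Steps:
D(z, x) = 1/(2*x)
t = -1493/312 (t = 3*((249 + 1/(2*(((0 - 3)*1))))/(3 - 159)) = 3*((249 + 1/(2*((-3*1))))/(-156)) = 3*((249 + (½)/(-3))*(-1/156)) = 3*((249 + (½)*(-⅓))*(-1/156)) = 3*((249 - ⅙)*(-1/156)) = 3*((1493/6)*(-1/156)) = 3*(-1493/936) = -1493/312 ≈ -4.7853)
(70 - 162)*t = (70 - 162)*(-1493/312) = -92*(-1493/312) = 34339/78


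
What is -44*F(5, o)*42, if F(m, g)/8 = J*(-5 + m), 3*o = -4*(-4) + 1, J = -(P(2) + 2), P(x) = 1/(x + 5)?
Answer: 0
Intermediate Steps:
P(x) = 1/(5 + x)
J = -15/7 (J = -(1/(5 + 2) + 2) = -(1/7 + 2) = -(⅐ + 2) = -1*15/7 = -15/7 ≈ -2.1429)
o = 17/3 (o = (-4*(-4) + 1)/3 = (16 + 1)/3 = (⅓)*17 = 17/3 ≈ 5.6667)
F(m, g) = 600/7 - 120*m/7 (F(m, g) = 8*(-15*(-5 + m)/7) = 8*(75/7 - 15*m/7) = 600/7 - 120*m/7)
-44*F(5, o)*42 = -44*(600/7 - 120/7*5)*42 = -44*(600/7 - 600/7)*42 = -44*0*42 = 0*42 = 0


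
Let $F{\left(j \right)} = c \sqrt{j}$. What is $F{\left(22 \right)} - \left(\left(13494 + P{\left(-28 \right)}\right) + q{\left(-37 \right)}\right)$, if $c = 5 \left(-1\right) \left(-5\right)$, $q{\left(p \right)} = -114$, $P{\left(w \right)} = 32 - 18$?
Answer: $-13394 + 25 \sqrt{22} \approx -13277.0$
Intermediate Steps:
$P{\left(w \right)} = 14$
$c = 25$ ($c = \left(-5\right) \left(-5\right) = 25$)
$F{\left(j \right)} = 25 \sqrt{j}$
$F{\left(22 \right)} - \left(\left(13494 + P{\left(-28 \right)}\right) + q{\left(-37 \right)}\right) = 25 \sqrt{22} - \left(\left(13494 + 14\right) - 114\right) = 25 \sqrt{22} - \left(13508 - 114\right) = 25 \sqrt{22} - 13394 = -13394 + 25 \sqrt{22}$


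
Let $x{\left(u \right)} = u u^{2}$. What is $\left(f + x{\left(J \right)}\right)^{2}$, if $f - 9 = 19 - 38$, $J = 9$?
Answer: $516961$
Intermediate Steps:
$x{\left(u \right)} = u^{3}$
$f = -10$ ($f = 9 + \left(19 - 38\right) = 9 - 19 = -10$)
$\left(f + x{\left(J \right)}\right)^{2} = \left(-10 + 9^{3}\right)^{2} = \left(-10 + 729\right)^{2} = 719^{2} = 516961$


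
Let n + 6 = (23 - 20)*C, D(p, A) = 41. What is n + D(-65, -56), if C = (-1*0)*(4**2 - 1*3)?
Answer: 35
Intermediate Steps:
C = 0 (C = 0*(16 - 3) = 0*13 = 0)
n = -6 (n = -6 + (23 - 20)*0 = -6 + 3*0 = -6 + 0 = -6)
n + D(-65, -56) = -6 + 41 = 35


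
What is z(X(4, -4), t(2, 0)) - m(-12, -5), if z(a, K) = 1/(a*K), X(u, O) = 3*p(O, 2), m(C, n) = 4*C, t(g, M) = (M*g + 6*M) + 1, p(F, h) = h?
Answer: 289/6 ≈ 48.167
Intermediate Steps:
t(g, M) = 1 + 6*M + M*g (t(g, M) = (6*M + M*g) + 1 = 1 + 6*M + M*g)
X(u, O) = 6 (X(u, O) = 3*2 = 6)
z(a, K) = 1/(K*a)
z(X(4, -4), t(2, 0)) - m(-12, -5) = 1/((1 + 6*0 + 0*2)*6) - 4*(-12) = (⅙)/(1 + 0 + 0) - 1*(-48) = (⅙)/1 + 48 = 1*(⅙) + 48 = ⅙ + 48 = 289/6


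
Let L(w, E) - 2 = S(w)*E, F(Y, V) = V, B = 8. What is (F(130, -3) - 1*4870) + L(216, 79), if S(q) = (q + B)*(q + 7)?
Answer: 3941337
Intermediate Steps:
S(q) = (7 + q)*(8 + q) (S(q) = (q + 8)*(q + 7) = (8 + q)*(7 + q) = (7 + q)*(8 + q))
L(w, E) = 2 + E*(56 + w² + 15*w) (L(w, E) = 2 + (56 + w² + 15*w)*E = 2 + E*(56 + w² + 15*w))
(F(130, -3) - 1*4870) + L(216, 79) = (-3 - 1*4870) + (2 + 79*(56 + 216² + 15*216)) = (-3 - 4870) + (2 + 79*(56 + 46656 + 3240)) = -4873 + (2 + 79*49952) = -4873 + (2 + 3946208) = -4873 + 3946210 = 3941337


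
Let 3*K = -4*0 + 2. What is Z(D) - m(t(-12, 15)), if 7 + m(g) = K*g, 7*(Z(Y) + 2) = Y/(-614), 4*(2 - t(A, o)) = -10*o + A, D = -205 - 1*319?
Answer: -149644/6447 ≈ -23.211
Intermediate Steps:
D = -524 (D = -205 - 319 = -524)
K = 2/3 (K = (-4*0 + 2)/3 = (0 + 2)/3 = (1/3)*2 = 2/3 ≈ 0.66667)
t(A, o) = 2 - A/4 + 5*o/2 (t(A, o) = 2 - (-10*o + A)/4 = 2 - (A - 10*o)/4 = 2 + (-A/4 + 5*o/2) = 2 - A/4 + 5*o/2)
Z(Y) = -2 - Y/4298 (Z(Y) = -2 + (Y/(-614))/7 = -2 + (Y*(-1/614))/7 = -2 + (-Y/614)/7 = -2 - Y/4298)
m(g) = -7 + 2*g/3
Z(D) - m(t(-12, 15)) = (-2 - 1/4298*(-524)) - (-7 + 2*(2 - 1/4*(-12) + (5/2)*15)/3) = (-2 + 262/2149) - (-7 + 2*(2 + 3 + 75/2)/3) = -4036/2149 - (-7 + (2/3)*(85/2)) = -4036/2149 - (-7 + 85/3) = -4036/2149 - 1*64/3 = -4036/2149 - 64/3 = -149644/6447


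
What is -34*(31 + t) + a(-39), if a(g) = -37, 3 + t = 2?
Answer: -1057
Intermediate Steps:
t = -1 (t = -3 + 2 = -1)
-34*(31 + t) + a(-39) = -34*(31 - 1) - 37 = -34*30 - 37 = -1020 - 37 = -1057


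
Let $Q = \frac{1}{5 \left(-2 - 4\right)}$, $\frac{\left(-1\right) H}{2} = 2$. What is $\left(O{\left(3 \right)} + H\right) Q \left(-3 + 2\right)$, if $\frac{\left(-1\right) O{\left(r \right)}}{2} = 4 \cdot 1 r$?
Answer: $- \frac{14}{15} \approx -0.93333$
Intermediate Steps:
$O{\left(r \right)} = - 8 r$ ($O{\left(r \right)} = - 2 \cdot 4 \cdot 1 r = - 2 \cdot 4 r = - 8 r$)
$H = -4$ ($H = \left(-2\right) 2 = -4$)
$Q = - \frac{1}{30}$ ($Q = \frac{1}{5 \left(-6\right)} = \frac{1}{-30} = - \frac{1}{30} \approx -0.033333$)
$\left(O{\left(3 \right)} + H\right) Q \left(-3 + 2\right) = \left(\left(-8\right) 3 - 4\right) \left(- \frac{1}{30}\right) \left(-3 + 2\right) = \left(-24 - 4\right) \left(- \frac{1}{30}\right) \left(-1\right) = \left(-28\right) \left(- \frac{1}{30}\right) \left(-1\right) = \frac{14}{15} \left(-1\right) = - \frac{14}{15}$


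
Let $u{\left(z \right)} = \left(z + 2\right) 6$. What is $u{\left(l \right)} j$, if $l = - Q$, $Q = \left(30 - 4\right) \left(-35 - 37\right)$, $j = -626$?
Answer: $-7038744$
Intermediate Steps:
$Q = -1872$ ($Q = 26 \left(-72\right) = -1872$)
$l = 1872$ ($l = \left(-1\right) \left(-1872\right) = 1872$)
$u{\left(z \right)} = 12 + 6 z$ ($u{\left(z \right)} = \left(2 + z\right) 6 = 12 + 6 z$)
$u{\left(l \right)} j = \left(12 + 6 \cdot 1872\right) \left(-626\right) = \left(12 + 11232\right) \left(-626\right) = 11244 \left(-626\right) = -7038744$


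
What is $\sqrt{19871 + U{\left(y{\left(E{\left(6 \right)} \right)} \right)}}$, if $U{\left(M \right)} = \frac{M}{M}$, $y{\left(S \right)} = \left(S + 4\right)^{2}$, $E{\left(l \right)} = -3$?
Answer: $12 \sqrt{138} \approx 140.97$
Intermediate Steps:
$y{\left(S \right)} = \left(4 + S\right)^{2}$
$U{\left(M \right)} = 1$
$\sqrt{19871 + U{\left(y{\left(E{\left(6 \right)} \right)} \right)}} = \sqrt{19871 + 1} = \sqrt{19872} = 12 \sqrt{138}$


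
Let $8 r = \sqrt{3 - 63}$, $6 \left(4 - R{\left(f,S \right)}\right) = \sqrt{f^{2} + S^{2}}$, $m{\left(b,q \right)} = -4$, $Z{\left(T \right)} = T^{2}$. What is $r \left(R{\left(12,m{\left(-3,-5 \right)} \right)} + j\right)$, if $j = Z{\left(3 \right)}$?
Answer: $\frac{i \sqrt{15} \left(39 - 2 \sqrt{10}\right)}{12} \approx 10.546 i$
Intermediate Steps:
$R{\left(f,S \right)} = 4 - \frac{\sqrt{S^{2} + f^{2}}}{6}$ ($R{\left(f,S \right)} = 4 - \frac{\sqrt{f^{2} + S^{2}}}{6} = 4 - \frac{\sqrt{S^{2} + f^{2}}}{6}$)
$j = 9$ ($j = 3^{2} = 9$)
$r = \frac{i \sqrt{15}}{4}$ ($r = \frac{\sqrt{3 - 63}}{8} = \frac{\sqrt{-60}}{8} = \frac{2 i \sqrt{15}}{8} = \frac{i \sqrt{15}}{4} \approx 0.96825 i$)
$r \left(R{\left(12,m{\left(-3,-5 \right)} \right)} + j\right) = \frac{i \sqrt{15}}{4} \left(\left(4 - \frac{\sqrt{\left(-4\right)^{2} + 12^{2}}}{6}\right) + 9\right) = \frac{i \sqrt{15}}{4} \left(\left(4 - \frac{\sqrt{16 + 144}}{6}\right) + 9\right) = \frac{i \sqrt{15}}{4} \left(\left(4 - \frac{\sqrt{160}}{6}\right) + 9\right) = \frac{i \sqrt{15}}{4} \left(\left(4 - \frac{4 \sqrt{10}}{6}\right) + 9\right) = \frac{i \sqrt{15}}{4} \left(\left(4 - \frac{2 \sqrt{10}}{3}\right) + 9\right) = \frac{i \sqrt{15}}{4} \left(13 - \frac{2 \sqrt{10}}{3}\right) = \frac{i \sqrt{15} \left(13 - \frac{2 \sqrt{10}}{3}\right)}{4}$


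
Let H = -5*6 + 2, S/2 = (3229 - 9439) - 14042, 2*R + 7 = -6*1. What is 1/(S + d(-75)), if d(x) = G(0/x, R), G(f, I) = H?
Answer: -1/40532 ≈ -2.4672e-5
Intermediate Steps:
R = -13/2 (R = -7/2 + (-6*1)/2 = -7/2 + (1/2)*(-6) = -7/2 - 3 = -13/2 ≈ -6.5000)
S = -40504 (S = 2*((3229 - 9439) - 14042) = 2*(-6210 - 14042) = 2*(-20252) = -40504)
H = -28 (H = -30 + 2 = -28)
G(f, I) = -28
d(x) = -28
1/(S + d(-75)) = 1/(-40504 - 28) = 1/(-40532) = -1/40532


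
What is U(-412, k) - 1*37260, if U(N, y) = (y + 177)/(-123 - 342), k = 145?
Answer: -17326222/465 ≈ -37261.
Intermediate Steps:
U(N, y) = -59/155 - y/465 (U(N, y) = (177 + y)/(-465) = (177 + y)*(-1/465) = -59/155 - y/465)
U(-412, k) - 1*37260 = (-59/155 - 1/465*145) - 1*37260 = (-59/155 - 29/93) - 37260 = -322/465 - 37260 = -17326222/465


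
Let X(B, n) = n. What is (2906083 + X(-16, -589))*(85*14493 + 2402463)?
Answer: 10559634417792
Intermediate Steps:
(2906083 + X(-16, -589))*(85*14493 + 2402463) = (2906083 - 589)*(85*14493 + 2402463) = 2905494*(1231905 + 2402463) = 2905494*3634368 = 10559634417792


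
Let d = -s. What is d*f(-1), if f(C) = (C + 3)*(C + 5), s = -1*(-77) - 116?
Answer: 312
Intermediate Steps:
s = -39 (s = 77 - 116 = -39)
f(C) = (3 + C)*(5 + C)
d = 39 (d = -1*(-39) = 39)
d*f(-1) = 39*(15 + (-1)**2 + 8*(-1)) = 39*(15 + 1 - 8) = 39*8 = 312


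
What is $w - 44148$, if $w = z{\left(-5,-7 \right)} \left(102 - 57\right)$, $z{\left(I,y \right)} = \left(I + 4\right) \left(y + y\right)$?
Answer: $-43518$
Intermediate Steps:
$z{\left(I,y \right)} = 2 y \left(4 + I\right)$ ($z{\left(I,y \right)} = \left(4 + I\right) 2 y = 2 y \left(4 + I\right)$)
$w = 630$ ($w = 2 \left(-7\right) \left(4 - 5\right) \left(102 - 57\right) = 2 \left(-7\right) \left(-1\right) 45 = 14 \cdot 45 = 630$)
$w - 44148 = 630 - 44148 = -43518$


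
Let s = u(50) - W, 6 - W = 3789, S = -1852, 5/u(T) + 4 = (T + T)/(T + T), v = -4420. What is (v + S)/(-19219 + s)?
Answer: 18816/46313 ≈ 0.40628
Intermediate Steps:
u(T) = -5/3 (u(T) = 5/(-4 + (T + T)/(T + T)) = 5/(-4 + (2*T)/((2*T))) = 5/(-4 + (2*T)*(1/(2*T))) = 5/(-4 + 1) = 5/(-3) = 5*(-1/3) = -5/3)
W = -3783 (W = 6 - 1*3789 = 6 - 3789 = -3783)
s = 11344/3 (s = -5/3 - 1*(-3783) = -5/3 + 3783 = 11344/3 ≈ 3781.3)
(v + S)/(-19219 + s) = (-4420 - 1852)/(-19219 + 11344/3) = -6272/(-46313/3) = -6272*(-3/46313) = 18816/46313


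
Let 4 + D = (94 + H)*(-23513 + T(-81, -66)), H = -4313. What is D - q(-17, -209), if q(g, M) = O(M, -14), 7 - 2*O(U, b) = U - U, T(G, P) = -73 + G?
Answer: 199702131/2 ≈ 9.9851e+7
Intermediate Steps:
O(U, b) = 7/2 (O(U, b) = 7/2 - (U - U)/2 = 7/2 - ½*0 = 7/2 + 0 = 7/2)
q(g, M) = 7/2
D = 99851069 (D = -4 + (94 - 4313)*(-23513 + (-73 - 81)) = -4 - 4219*(-23513 - 154) = -4 - 4219*(-23667) = -4 + 99851073 = 99851069)
D - q(-17, -209) = 99851069 - 1*7/2 = 99851069 - 7/2 = 199702131/2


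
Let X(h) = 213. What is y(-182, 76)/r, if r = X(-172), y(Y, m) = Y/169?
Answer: -14/2769 ≈ -0.0050560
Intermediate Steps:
y(Y, m) = Y/169 (y(Y, m) = Y*(1/169) = Y/169)
r = 213
y(-182, 76)/r = ((1/169)*(-182))/213 = -14/13*1/213 = -14/2769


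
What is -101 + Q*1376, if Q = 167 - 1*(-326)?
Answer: 678267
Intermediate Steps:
Q = 493 (Q = 167 + 326 = 493)
-101 + Q*1376 = -101 + 493*1376 = -101 + 678368 = 678267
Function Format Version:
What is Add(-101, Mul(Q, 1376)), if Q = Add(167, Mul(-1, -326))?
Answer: 678267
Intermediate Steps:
Q = 493 (Q = Add(167, 326) = 493)
Add(-101, Mul(Q, 1376)) = Add(-101, Mul(493, 1376)) = Add(-101, 678368) = 678267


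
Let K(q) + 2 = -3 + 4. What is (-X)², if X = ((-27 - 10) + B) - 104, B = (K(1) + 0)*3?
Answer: 20736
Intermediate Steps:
K(q) = -1 (K(q) = -2 + (-3 + 4) = -2 + 1 = -1)
B = -3 (B = (-1 + 0)*3 = -1*3 = -3)
X = -144 (X = ((-27 - 10) - 3) - 104 = (-37 - 3) - 104 = -40 - 104 = -144)
(-X)² = (-1*(-144))² = 144² = 20736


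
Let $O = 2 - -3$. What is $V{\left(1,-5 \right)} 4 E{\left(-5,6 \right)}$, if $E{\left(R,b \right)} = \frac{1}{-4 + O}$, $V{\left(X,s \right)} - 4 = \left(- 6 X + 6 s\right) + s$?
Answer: $-148$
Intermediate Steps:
$O = 5$ ($O = 2 + 3 = 5$)
$V{\left(X,s \right)} = 4 - 6 X + 7 s$ ($V{\left(X,s \right)} = 4 + \left(\left(- 6 X + 6 s\right) + s\right) = 4 - \left(- 7 s + 6 X\right) = 4 - 6 X + 7 s$)
$E{\left(R,b \right)} = 1$ ($E{\left(R,b \right)} = \frac{1}{-4 + 5} = 1^{-1} = 1$)
$V{\left(1,-5 \right)} 4 E{\left(-5,6 \right)} = \left(4 - 6 + 7 \left(-5\right)\right) 4 \cdot 1 = \left(4 - 6 - 35\right) 4 \cdot 1 = \left(-37\right) 4 \cdot 1 = \left(-148\right) 1 = -148$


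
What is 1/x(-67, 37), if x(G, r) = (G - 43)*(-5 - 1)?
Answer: 1/660 ≈ 0.0015152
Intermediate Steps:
x(G, r) = 258 - 6*G (x(G, r) = (-43 + G)*(-6) = 258 - 6*G)
1/x(-67, 37) = 1/(258 - 6*(-67)) = 1/(258 + 402) = 1/660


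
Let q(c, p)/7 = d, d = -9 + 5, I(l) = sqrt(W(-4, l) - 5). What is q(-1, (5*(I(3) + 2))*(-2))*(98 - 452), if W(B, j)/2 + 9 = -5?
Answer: 9912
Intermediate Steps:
W(B, j) = -28 (W(B, j) = -18 + 2*(-5) = -18 - 10 = -28)
I(l) = I*sqrt(33) (I(l) = sqrt(-28 - 5) = sqrt(-33) = I*sqrt(33))
d = -4
q(c, p) = -28 (q(c, p) = 7*(-4) = -28)
q(-1, (5*(I(3) + 2))*(-2))*(98 - 452) = -28*(98 - 452) = -28*(-354) = 9912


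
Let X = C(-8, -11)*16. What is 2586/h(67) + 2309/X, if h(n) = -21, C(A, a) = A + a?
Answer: -278211/2128 ≈ -130.74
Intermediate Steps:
X = -304 (X = (-8 - 11)*16 = -19*16 = -304)
2586/h(67) + 2309/X = 2586/(-21) + 2309/(-304) = 2586*(-1/21) + 2309*(-1/304) = -862/7 - 2309/304 = -278211/2128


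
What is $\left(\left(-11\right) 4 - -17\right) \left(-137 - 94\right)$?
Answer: $6237$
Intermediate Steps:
$\left(\left(-11\right) 4 - -17\right) \left(-137 - 94\right) = \left(-44 + 17\right) \left(-231\right) = \left(-27\right) \left(-231\right) = 6237$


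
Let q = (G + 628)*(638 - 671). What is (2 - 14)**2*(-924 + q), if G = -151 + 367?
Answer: -4143744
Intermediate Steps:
G = 216
q = -27852 (q = (216 + 628)*(638 - 671) = 844*(-33) = -27852)
(2 - 14)**2*(-924 + q) = (2 - 14)**2*(-924 - 27852) = (-12)**2*(-28776) = 144*(-28776) = -4143744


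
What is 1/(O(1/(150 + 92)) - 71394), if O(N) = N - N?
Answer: -1/71394 ≈ -1.4007e-5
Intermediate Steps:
O(N) = 0
1/(O(1/(150 + 92)) - 71394) = 1/(0 - 71394) = 1/(-71394) = -1/71394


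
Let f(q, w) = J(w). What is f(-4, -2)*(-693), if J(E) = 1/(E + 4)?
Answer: -693/2 ≈ -346.50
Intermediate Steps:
J(E) = 1/(4 + E)
f(q, w) = 1/(4 + w)
f(-4, -2)*(-693) = -693/(4 - 2) = -693/2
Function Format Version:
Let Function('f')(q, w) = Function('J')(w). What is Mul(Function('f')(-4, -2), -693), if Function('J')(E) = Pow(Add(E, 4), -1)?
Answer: Rational(-693, 2) ≈ -346.50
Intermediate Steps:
Function('J')(E) = Pow(Add(4, E), -1)
Function('f')(q, w) = Pow(Add(4, w), -1)
Mul(Function('f')(-4, -2), -693) = Mul(Pow(Add(4, -2), -1), -693) = Mul(Pow(2, -1), -693) = Mul(Rational(1, 2), -693) = Rational(-693, 2)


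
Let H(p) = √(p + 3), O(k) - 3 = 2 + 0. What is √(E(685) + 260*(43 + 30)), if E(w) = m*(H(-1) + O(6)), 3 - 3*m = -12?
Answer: √(19005 + 5*√2) ≈ 137.88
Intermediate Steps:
O(k) = 5 (O(k) = 3 + (2 + 0) = 3 + 2 = 5)
H(p) = √(3 + p)
m = 5 (m = 1 - ⅓*(-12) = 1 + 4 = 5)
E(w) = 25 + 5*√2 (E(w) = 5*(√(3 - 1) + 5) = 5*(√2 + 5) = 5*(5 + √2) = 25 + 5*√2)
√(E(685) + 260*(43 + 30)) = √((25 + 5*√2) + 260*(43 + 30)) = √((25 + 5*√2) + 260*73) = √((25 + 5*√2) + 18980) = √(19005 + 5*√2)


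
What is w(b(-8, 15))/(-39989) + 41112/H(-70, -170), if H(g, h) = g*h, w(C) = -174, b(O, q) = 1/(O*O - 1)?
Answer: 411524592/118967275 ≈ 3.4591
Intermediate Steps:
b(O, q) = 1/(-1 + O²) (b(O, q) = 1/(O² - 1) = 1/(-1 + O²))
w(b(-8, 15))/(-39989) + 41112/H(-70, -170) = -174/(-39989) + 41112/((-70*(-170))) = -174*(-1/39989) + 41112/11900 = 174/39989 + 41112*(1/11900) = 174/39989 + 10278/2975 = 411524592/118967275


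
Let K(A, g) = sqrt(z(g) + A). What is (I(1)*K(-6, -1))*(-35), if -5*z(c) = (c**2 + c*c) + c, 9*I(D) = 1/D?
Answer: -7*I*sqrt(155)/9 ≈ -9.6833*I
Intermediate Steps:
I(D) = 1/(9*D)
z(c) = -2*c**2/5 - c/5 (z(c) = -((c**2 + c*c) + c)/5 = -((c**2 + c**2) + c)/5 = -(2*c**2 + c)/5 = -(c + 2*c**2)/5 = -2*c**2/5 - c/5)
K(A, g) = sqrt(A - g*(1 + 2*g)/5) (K(A, g) = sqrt(-g*(1 + 2*g)/5 + A) = sqrt(A - g*(1 + 2*g)/5))
(I(1)*K(-6, -1))*(-35) = (((1/9)/1)*(sqrt(5)*sqrt(5*(-6) - 1*(-1)*(1 + 2*(-1)))/5))*(-35) = (((1/9)*1)*(sqrt(5)*sqrt(-30 - 1*(-1)*(1 - 2))/5))*(-35) = ((sqrt(5)*sqrt(-30 - 1*(-1)*(-1))/5)/9)*(-35) = ((sqrt(5)*sqrt(-30 - 1)/5)/9)*(-35) = ((sqrt(5)*sqrt(-31)/5)/9)*(-35) = ((sqrt(5)*(I*sqrt(31))/5)/9)*(-35) = ((I*sqrt(155)/5)/9)*(-35) = (I*sqrt(155)/45)*(-35) = -7*I*sqrt(155)/9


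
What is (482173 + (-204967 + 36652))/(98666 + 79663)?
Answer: 313858/178329 ≈ 1.7600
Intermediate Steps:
(482173 + (-204967 + 36652))/(98666 + 79663) = (482173 - 168315)/178329 = 313858*(1/178329) = 313858/178329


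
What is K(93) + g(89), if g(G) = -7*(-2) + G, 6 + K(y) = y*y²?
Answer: 804454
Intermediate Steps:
K(y) = -6 + y³ (K(y) = -6 + y*y² = -6 + y³)
g(G) = 14 + G
K(93) + g(89) = (-6 + 93³) + (14 + 89) = (-6 + 804357) + 103 = 804351 + 103 = 804454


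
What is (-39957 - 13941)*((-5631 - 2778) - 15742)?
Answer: 1301690598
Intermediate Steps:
(-39957 - 13941)*((-5631 - 2778) - 15742) = -53898*(-8409 - 15742) = -53898*(-24151) = 1301690598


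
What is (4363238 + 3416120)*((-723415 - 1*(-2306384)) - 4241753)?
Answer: -20683632580672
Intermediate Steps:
(4363238 + 3416120)*((-723415 - 1*(-2306384)) - 4241753) = 7779358*((-723415 + 2306384) - 4241753) = 7779358*(1582969 - 4241753) = 7779358*(-2658784) = -20683632580672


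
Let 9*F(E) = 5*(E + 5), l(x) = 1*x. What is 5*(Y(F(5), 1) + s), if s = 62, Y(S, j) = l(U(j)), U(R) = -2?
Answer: 300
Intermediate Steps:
l(x) = x
F(E) = 25/9 + 5*E/9 (F(E) = (5*(E + 5))/9 = (5*(5 + E))/9 = (25 + 5*E)/9 = 25/9 + 5*E/9)
Y(S, j) = -2
5*(Y(F(5), 1) + s) = 5*(-2 + 62) = 5*60 = 300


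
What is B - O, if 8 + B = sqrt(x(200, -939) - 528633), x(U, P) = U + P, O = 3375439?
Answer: -3375447 + 2*I*sqrt(132343) ≈ -3.3754e+6 + 727.58*I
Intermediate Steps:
x(U, P) = P + U
B = -8 + 2*I*sqrt(132343) (B = -8 + sqrt((-939 + 200) - 528633) = -8 + sqrt(-739 - 528633) = -8 + sqrt(-529372) = -8 + 2*I*sqrt(132343) ≈ -8.0 + 727.58*I)
B - O = (-8 + 2*I*sqrt(132343)) - 1*3375439 = (-8 + 2*I*sqrt(132343)) - 3375439 = -3375447 + 2*I*sqrt(132343)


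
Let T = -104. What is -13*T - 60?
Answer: 1292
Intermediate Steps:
-13*T - 60 = -13*(-104) - 60 = 1352 - 60 = 1292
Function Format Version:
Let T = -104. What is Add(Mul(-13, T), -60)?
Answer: 1292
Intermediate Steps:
Add(Mul(-13, T), -60) = Add(Mul(-13, -104), -60) = Add(1352, -60) = 1292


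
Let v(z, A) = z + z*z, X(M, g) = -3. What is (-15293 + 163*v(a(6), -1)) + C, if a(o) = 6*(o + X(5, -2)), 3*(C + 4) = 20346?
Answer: 47231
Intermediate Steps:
C = 6778 (C = -4 + (⅓)*20346 = -4 + 6782 = 6778)
a(o) = -18 + 6*o (a(o) = 6*(o - 3) = 6*(-3 + o) = -18 + 6*o)
v(z, A) = z + z²
(-15293 + 163*v(a(6), -1)) + C = (-15293 + 163*((-18 + 6*6)*(1 + (-18 + 6*6)))) + 6778 = (-15293 + 163*((-18 + 36)*(1 + (-18 + 36)))) + 6778 = (-15293 + 163*(18*(1 + 18))) + 6778 = (-15293 + 163*(18*19)) + 6778 = (-15293 + 163*342) + 6778 = (-15293 + 55746) + 6778 = 40453 + 6778 = 47231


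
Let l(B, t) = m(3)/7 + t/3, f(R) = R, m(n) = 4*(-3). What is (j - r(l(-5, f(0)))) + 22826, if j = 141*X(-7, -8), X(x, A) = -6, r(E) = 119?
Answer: 21861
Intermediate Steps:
m(n) = -12
l(B, t) = -12/7 + t/3
j = -846 (j = 141*(-6) = -846)
(j - r(l(-5, f(0)))) + 22826 = (-846 - 1*119) + 22826 = (-846 - 119) + 22826 = -965 + 22826 = 21861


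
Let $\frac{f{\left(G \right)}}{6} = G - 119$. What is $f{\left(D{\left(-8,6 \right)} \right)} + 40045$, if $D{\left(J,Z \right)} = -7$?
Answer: $39289$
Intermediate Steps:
$f{\left(G \right)} = -714 + 6 G$ ($f{\left(G \right)} = 6 \left(G - 119\right) = 6 \left(-119 + G\right) = -714 + 6 G$)
$f{\left(D{\left(-8,6 \right)} \right)} + 40045 = \left(-714 + 6 \left(-7\right)\right) + 40045 = \left(-714 - 42\right) + 40045 = -756 + 40045 = 39289$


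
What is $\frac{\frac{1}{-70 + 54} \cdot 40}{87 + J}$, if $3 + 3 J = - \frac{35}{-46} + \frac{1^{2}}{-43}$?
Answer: $- \frac{14835}{511783} \approx -0.028987$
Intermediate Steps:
$J = - \frac{4475}{5934}$ ($J = -1 + \frac{- \frac{35}{-46} + \frac{1^{2}}{-43}}{3} = -1 + \frac{\left(-35\right) \left(- \frac{1}{46}\right) + 1 \left(- \frac{1}{43}\right)}{3} = -1 + \frac{\frac{35}{46} - \frac{1}{43}}{3} = -1 + \frac{1}{3} \cdot \frac{1459}{1978} = -1 + \frac{1459}{5934} = - \frac{4475}{5934} \approx -0.75413$)
$\frac{\frac{1}{-70 + 54} \cdot 40}{87 + J} = \frac{\frac{1}{-70 + 54} \cdot 40}{87 - \frac{4475}{5934}} = \frac{\frac{1}{-16} \cdot 40}{\frac{511783}{5934}} = \left(- \frac{1}{16}\right) 40 \cdot \frac{5934}{511783} = \left(- \frac{5}{2}\right) \frac{5934}{511783} = - \frac{14835}{511783}$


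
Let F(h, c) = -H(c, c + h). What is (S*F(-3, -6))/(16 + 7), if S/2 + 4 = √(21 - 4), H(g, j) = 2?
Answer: 16/23 - 4*√17/23 ≈ -0.021410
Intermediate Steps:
S = -8 + 2*√17 (S = -8 + 2*√(21 - 4) = -8 + 2*√17 ≈ 0.24621)
F(h, c) = -2 (F(h, c) = -1*2 = -2)
(S*F(-3, -6))/(16 + 7) = ((-8 + 2*√17)*(-2))/(16 + 7) = (16 - 4*√17)/23 = (16 - 4*√17)*(1/23) = 16/23 - 4*√17/23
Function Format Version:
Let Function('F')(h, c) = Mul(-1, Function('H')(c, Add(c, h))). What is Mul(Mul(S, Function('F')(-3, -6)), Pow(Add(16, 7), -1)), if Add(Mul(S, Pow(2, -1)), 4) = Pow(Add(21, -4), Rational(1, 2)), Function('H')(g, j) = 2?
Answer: Add(Rational(16, 23), Mul(Rational(-4, 23), Pow(17, Rational(1, 2)))) ≈ -0.021410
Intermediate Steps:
S = Add(-8, Mul(2, Pow(17, Rational(1, 2)))) (S = Add(-8, Mul(2, Pow(Add(21, -4), Rational(1, 2)))) = Add(-8, Mul(2, Pow(17, Rational(1, 2)))) ≈ 0.24621)
Function('F')(h, c) = -2 (Function('F')(h, c) = Mul(-1, 2) = -2)
Mul(Mul(S, Function('F')(-3, -6)), Pow(Add(16, 7), -1)) = Mul(Mul(Add(-8, Mul(2, Pow(17, Rational(1, 2)))), -2), Pow(Add(16, 7), -1)) = Mul(Add(16, Mul(-4, Pow(17, Rational(1, 2)))), Pow(23, -1)) = Mul(Add(16, Mul(-4, Pow(17, Rational(1, 2)))), Rational(1, 23)) = Add(Rational(16, 23), Mul(Rational(-4, 23), Pow(17, Rational(1, 2))))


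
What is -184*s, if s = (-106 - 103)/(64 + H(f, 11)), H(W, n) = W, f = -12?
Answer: 9614/13 ≈ 739.54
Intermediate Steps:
s = -209/52 (s = (-106 - 103)/(64 - 12) = -209/52 ≈ -4.0192)
-184*s = -184*(-209/52) = 9614/13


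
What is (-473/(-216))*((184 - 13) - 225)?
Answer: -473/4 ≈ -118.25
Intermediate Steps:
(-473/(-216))*((184 - 13) - 225) = (-473*(-1/216))*(171 - 225) = (473/216)*(-54) = -473/4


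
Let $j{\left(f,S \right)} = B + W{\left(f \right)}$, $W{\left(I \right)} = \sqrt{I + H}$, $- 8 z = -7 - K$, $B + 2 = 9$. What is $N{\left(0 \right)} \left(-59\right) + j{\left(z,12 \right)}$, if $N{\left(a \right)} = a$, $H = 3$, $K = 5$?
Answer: $7 + \frac{3 \sqrt{2}}{2} \approx 9.1213$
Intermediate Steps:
$B = 7$ ($B = -2 + 9 = 7$)
$z = \frac{3}{2}$ ($z = - \frac{-7 - 5}{8} = \left(- \frac{1}{8}\right) \left(-12\right) = \frac{3}{2} \approx 1.5$)
$W{\left(I \right)} = \sqrt{3 + I}$ ($W{\left(I \right)} = \sqrt{I + 3} = \sqrt{3 + I}$)
$j{\left(f,S \right)} = 7 + \sqrt{3 + f}$
$N{\left(0 \right)} \left(-59\right) + j{\left(z,12 \right)} = 0 \left(-59\right) + \left(7 + \sqrt{3 + \frac{3}{2}}\right) = 0 + \left(7 + \sqrt{\frac{9}{2}}\right) = 0 + \left(7 + \frac{3 \sqrt{2}}{2}\right) = 7 + \frac{3 \sqrt{2}}{2}$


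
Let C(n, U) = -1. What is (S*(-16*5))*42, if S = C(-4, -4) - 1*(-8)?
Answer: -23520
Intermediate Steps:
S = 7 (S = -1 - 1*(-8) = -1 + 8 = 7)
(S*(-16*5))*42 = (7*(-16*5))*42 = (7*(-80))*42 = -560*42 = -23520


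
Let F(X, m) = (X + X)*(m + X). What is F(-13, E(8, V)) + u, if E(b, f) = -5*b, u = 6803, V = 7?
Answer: 8181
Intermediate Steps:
F(X, m) = 2*X*(X + m) (F(X, m) = (2*X)*(X + m) = 2*X*(X + m))
F(-13, E(8, V)) + u = 2*(-13)*(-13 - 5*8) + 6803 = 2*(-13)*(-13 - 40) + 6803 = 2*(-13)*(-53) + 6803 = 1378 + 6803 = 8181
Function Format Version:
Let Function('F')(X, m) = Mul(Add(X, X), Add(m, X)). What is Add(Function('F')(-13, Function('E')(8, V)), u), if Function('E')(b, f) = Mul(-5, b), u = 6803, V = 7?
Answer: 8181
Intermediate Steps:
Function('F')(X, m) = Mul(2, X, Add(X, m)) (Function('F')(X, m) = Mul(Mul(2, X), Add(X, m)) = Mul(2, X, Add(X, m)))
Add(Function('F')(-13, Function('E')(8, V)), u) = Add(Mul(2, -13, Add(-13, Mul(-5, 8))), 6803) = Add(Mul(2, -13, Add(-13, -40)), 6803) = Add(Mul(2, -13, -53), 6803) = Add(1378, 6803) = 8181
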